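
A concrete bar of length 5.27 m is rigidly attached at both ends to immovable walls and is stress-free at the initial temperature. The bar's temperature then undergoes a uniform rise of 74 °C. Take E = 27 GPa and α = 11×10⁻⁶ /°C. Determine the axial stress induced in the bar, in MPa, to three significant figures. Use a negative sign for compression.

-22.0 MPa

Free thermal expansion αLΔT = 11e-6 · 5270 · 74 = 4.29 mm.
The walls impose strain ε = −(4.29)/5270 = -8.1400e-04; σ = Eε = 27000 · -8.1400e-04 = -21.98 MPa.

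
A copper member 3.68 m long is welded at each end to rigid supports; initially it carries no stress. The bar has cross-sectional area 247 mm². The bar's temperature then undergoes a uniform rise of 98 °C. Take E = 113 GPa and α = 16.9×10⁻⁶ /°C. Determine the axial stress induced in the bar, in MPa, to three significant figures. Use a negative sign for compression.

-187 MPa

Free thermal expansion αLΔT = 16.9e-6 · 3680 · 98 = 6.095 mm.
The walls impose strain ε = −(6.095)/3680 = -1.6562e-03; σ = Eε = 113000 · -1.6562e-03 = -187.2 MPa.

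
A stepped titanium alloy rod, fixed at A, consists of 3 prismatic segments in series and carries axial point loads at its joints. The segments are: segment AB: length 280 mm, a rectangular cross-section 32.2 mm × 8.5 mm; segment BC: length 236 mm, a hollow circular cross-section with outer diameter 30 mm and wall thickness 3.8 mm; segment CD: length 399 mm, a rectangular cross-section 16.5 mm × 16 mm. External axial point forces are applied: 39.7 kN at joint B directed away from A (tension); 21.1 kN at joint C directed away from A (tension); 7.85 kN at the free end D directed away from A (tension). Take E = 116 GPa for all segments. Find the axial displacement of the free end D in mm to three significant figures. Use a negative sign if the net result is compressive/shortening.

Internal axial forces (sectioning from the free end, tension +): N_CD = 7.85 kN, N_BC = 28.95 kN, N_AB = 68.65 kN.
A_AB = 273.7 mm².
A_BC = 312.8 mm².
A_CD = 264 mm².
δ_AB = 68650·280/(273.7·116000) = 0.6054 mm
δ_BC = 28950·236/(312.8·116000) = 0.1883 mm
δ_CD = 7850·399/(264·116000) = 0.1023 mm
δ = Σδ_i = 0.896 mm.

0.896 mm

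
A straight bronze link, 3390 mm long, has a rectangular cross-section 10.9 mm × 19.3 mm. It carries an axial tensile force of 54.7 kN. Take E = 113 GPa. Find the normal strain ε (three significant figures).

A = 210.4 mm².
σ = N/A = 260 MPa; ε = σ/E = 260/113000 = 2.301e-03.

0.00230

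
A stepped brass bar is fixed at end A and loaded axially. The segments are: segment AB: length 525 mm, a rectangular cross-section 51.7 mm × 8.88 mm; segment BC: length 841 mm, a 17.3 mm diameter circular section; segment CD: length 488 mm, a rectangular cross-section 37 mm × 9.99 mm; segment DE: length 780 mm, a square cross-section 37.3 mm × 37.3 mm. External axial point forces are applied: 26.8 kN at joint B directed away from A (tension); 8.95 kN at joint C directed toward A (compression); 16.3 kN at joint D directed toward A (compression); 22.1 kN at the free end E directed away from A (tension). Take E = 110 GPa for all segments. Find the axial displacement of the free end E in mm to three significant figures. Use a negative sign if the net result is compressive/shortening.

0.326 mm

Internal axial forces (sectioning from the free end, tension +): N_DE = 22.1 kN, N_CD = 5.8 kN, N_BC = -3.15 kN, N_AB = 23.65 kN.
A_AB = 459.1 mm².
A_BC = 235.1 mm².
A_CD = 369.6 mm².
A_DE = 1391 mm².
δ_AB = 23650·525/(459.1·110000) = 0.2459 mm
δ_BC = -3150·841/(235.1·110000) = -0.1025 mm
δ_CD = 5800·488/(369.6·110000) = 0.06961 mm
δ_DE = 22100·780/(1391·110000) = 0.1126 mm
δ = Σδ_i = 0.3257 mm.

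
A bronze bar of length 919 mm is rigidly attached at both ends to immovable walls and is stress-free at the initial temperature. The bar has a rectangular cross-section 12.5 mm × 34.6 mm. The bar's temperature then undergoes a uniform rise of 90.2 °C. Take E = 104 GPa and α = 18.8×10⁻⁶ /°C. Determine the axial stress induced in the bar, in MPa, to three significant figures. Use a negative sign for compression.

Free thermal expansion αLΔT = 18.8e-6 · 919 · 90.2 = 1.558 mm.
The walls impose strain ε = −(1.558)/919 = -1.6958e-03; σ = Eε = 104000 · -1.6958e-03 = -176.4 MPa.

-176 MPa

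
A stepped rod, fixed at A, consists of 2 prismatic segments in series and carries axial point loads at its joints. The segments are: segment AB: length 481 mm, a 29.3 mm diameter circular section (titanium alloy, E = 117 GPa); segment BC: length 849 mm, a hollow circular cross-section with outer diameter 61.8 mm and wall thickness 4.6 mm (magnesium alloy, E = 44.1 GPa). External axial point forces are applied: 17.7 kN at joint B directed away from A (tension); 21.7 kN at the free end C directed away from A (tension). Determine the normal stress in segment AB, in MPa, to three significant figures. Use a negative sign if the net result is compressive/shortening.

58.4 MPa

Internal axial forces (sectioning from the free end, tension +): N_BC = 21.7 kN, N_AB = 39.4 kN.
A_AB = 674.3 mm².
σ_AB = N_AB/A_AB = 39400/674.3 = 58.43 MPa.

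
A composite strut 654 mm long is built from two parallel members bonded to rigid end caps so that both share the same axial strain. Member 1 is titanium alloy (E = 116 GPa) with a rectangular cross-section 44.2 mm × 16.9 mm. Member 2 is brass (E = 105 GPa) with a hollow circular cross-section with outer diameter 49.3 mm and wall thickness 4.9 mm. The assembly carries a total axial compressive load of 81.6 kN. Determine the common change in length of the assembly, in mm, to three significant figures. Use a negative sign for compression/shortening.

-0.337 mm

A_1 = 747 mm².
A_2 = 683.5 mm².
Equal strain + equilibrium ⇒ each member carries load in proportion to AE: A₁E₁ = 86650000 N, A₂E₂ = 71770000 N, ΣAE = 158400000 N.
δ = PL/ΣAE = -81600·654/158400000 = -0.3369 mm.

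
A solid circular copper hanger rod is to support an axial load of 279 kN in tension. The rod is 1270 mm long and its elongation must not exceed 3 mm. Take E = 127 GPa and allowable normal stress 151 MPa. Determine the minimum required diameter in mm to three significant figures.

48.5 mm

Required area A ≥ P/σ_allow = 279000/151 = 1848 mm².
For a solid circular section, d ≥ √(4A/π) = 48.5 mm.
Elongation limit: A ≥ PL/(Eδ_allow) = 279000·1270/(127000·3) = 930 mm² ⇒ d ≥ 34.41 mm.
The stress limit governs.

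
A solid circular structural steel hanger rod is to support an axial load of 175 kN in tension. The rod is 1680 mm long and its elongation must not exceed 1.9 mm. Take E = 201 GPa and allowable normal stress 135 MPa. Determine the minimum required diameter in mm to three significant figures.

40.6 mm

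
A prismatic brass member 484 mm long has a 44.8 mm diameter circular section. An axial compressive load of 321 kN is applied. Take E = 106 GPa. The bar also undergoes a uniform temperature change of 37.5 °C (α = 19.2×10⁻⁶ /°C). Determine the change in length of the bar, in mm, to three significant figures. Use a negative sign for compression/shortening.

-0.581 mm

A = 1576 mm².
δ_mech = NL/(AE) = -321000·484/(1576·106000) = -0.9298 mm.
δ_thermal = αLΔT = 19.2e-6·484·37.5 = 0.3485 mm.
δ = δ_mech + δ_thermal = -0.5813 mm.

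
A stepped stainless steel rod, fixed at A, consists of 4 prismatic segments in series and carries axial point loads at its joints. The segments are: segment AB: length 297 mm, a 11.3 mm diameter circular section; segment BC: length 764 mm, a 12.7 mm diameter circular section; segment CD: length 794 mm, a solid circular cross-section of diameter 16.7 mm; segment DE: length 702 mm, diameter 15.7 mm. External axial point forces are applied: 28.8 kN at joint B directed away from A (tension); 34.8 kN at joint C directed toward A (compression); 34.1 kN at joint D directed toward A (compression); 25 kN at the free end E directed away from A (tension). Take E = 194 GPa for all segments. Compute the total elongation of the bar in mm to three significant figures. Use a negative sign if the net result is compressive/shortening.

Internal axial forces (sectioning from the free end, tension +): N_DE = 25 kN, N_CD = -9.1 kN, N_BC = -43.9 kN, N_AB = -15.1 kN.
A_AB = 100.3 mm².
A_BC = 126.7 mm².
A_CD = 219 mm².
A_DE = 193.6 mm².
δ_AB = -15100·297/(100.3·194000) = -0.2305 mm
δ_BC = -43900·764/(126.7·194000) = -1.365 mm
δ_CD = -9100·794/(219·194000) = -0.17 mm
δ_DE = 25000·702/(193.6·194000) = 0.4673 mm
δ = Σδ_i = -1.298 mm.

-1.30 mm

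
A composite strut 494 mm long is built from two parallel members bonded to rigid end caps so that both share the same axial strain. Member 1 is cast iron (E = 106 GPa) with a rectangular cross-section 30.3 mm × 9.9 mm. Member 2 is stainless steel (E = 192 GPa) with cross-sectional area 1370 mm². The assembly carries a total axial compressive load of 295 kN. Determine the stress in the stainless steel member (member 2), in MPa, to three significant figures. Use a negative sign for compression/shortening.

-192 MPa

A_1 = 300 mm².
Equal strain + equilibrium ⇒ each member carries load in proportion to AE: A₁E₁ = 31800000 N, A₂E₂ = 263000000 N, ΣAE = 294800000 N.
σ₂ = P·E₂/ΣAE = -295000·192000/294800000 = -192.1 MPa.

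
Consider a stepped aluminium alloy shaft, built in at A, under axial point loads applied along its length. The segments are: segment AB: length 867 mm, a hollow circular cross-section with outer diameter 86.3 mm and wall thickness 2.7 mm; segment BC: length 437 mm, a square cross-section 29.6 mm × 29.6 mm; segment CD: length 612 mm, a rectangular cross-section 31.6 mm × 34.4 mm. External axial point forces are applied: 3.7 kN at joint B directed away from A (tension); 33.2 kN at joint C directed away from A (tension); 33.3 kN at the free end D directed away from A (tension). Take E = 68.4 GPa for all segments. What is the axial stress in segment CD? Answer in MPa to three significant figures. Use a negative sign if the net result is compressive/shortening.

Internal axial forces (sectioning from the free end, tension +): N_CD = 33.3 kN, N_BC = 66.5 kN, N_AB = 70.2 kN.
A_CD = 1087 mm².
σ_CD = N_CD/A_CD = 33300/1087 = 30.63 MPa.

30.6 MPa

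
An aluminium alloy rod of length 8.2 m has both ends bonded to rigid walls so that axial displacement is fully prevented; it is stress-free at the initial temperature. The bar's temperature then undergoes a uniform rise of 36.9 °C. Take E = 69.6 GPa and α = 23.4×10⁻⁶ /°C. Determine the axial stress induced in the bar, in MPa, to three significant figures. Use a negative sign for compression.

Free thermal expansion αLΔT = 23.4e-6 · 8200 · 36.9 = 7.08 mm.
The walls impose strain ε = −(7.08)/8200 = -8.6346e-04; σ = Eε = 69600 · -8.6346e-04 = -60.1 MPa.

-60.1 MPa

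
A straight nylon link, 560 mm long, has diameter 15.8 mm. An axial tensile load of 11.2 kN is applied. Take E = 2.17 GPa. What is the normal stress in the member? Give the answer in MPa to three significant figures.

A = 196.1 mm².
σ = N/A = 11200/196.1 = 57.12 MPa.

57.1 MPa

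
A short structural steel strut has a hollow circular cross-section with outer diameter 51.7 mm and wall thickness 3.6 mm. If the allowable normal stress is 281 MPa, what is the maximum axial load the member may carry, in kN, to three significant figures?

A = 544 mm².
P_max = σ_allow · A = 281 · 544 = 152900 N = 152.9 kN.

153 kN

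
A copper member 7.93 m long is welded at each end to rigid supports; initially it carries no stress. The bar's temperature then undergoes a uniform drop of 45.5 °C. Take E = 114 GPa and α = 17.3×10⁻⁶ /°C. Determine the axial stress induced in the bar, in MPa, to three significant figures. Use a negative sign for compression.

Free thermal expansion αLΔT = 17.3e-6 · 7930 · -45.5 = -6.242 mm.
The walls impose strain ε = −(-6.242)/7930 = 7.8715e-04; σ = Eε = 114000 · 7.8715e-04 = 89.74 MPa.

89.7 MPa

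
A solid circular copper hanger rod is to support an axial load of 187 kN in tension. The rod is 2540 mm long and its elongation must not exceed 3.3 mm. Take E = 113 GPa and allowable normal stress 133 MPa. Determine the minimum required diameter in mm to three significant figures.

42.3 mm

Required area A ≥ P/σ_allow = 187000/133 = 1406 mm².
For a solid circular section, d ≥ √(4A/π) = 42.31 mm.
Elongation limit: A ≥ PL/(Eδ_allow) = 187000·2540/(113000·3.3) = 1274 mm² ⇒ d ≥ 40.27 mm.
The stress limit governs.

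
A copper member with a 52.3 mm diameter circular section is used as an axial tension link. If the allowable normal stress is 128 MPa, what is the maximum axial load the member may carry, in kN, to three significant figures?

A = 2148 mm².
P_max = σ_allow · A = 128 · 2148 = 275000 N = 275 kN.

275 kN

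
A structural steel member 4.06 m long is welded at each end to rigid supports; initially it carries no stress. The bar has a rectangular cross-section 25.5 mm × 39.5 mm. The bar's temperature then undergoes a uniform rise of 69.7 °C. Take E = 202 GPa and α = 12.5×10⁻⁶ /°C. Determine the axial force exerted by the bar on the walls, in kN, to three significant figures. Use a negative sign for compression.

-177 kN

Free thermal expansion αLΔT = 12.5e-6 · 4060 · 69.7 = 3.537 mm.
The walls impose strain ε = −(3.537)/4060 = -8.7125e-04; σ = Eε = 202000 · -8.7125e-04 = -176 MPa.
Wall reaction R = σ·A = -176·1007 = -177300 N = -177.3 kN.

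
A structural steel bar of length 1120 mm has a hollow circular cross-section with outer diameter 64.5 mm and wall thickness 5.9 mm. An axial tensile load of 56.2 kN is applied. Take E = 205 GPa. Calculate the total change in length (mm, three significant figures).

A = 1086 mm².
δ_mech = NL/(AE) = 56200·1120/(1086·205000) = 0.2827 mm.

0.283 mm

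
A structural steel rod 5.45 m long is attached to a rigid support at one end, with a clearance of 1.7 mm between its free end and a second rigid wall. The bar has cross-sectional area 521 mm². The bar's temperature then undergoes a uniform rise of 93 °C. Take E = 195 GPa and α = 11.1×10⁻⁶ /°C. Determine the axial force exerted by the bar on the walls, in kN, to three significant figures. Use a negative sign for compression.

-73.2 kN

Free thermal expansion αLΔT = 11.1e-6 · 5450 · 93 = 5.626 mm.
The walls engage after the gap closes; constrained expansion = 5.626 − 1.7 = 3.926 mm.
The walls impose strain ε = −(3.926)/5450 = -7.2037e-04; σ = Eε = 195000 · -7.2037e-04 = -140.5 MPa.
Wall reaction R = σ·A = -140.5·521 = -73190 N = -73.19 kN.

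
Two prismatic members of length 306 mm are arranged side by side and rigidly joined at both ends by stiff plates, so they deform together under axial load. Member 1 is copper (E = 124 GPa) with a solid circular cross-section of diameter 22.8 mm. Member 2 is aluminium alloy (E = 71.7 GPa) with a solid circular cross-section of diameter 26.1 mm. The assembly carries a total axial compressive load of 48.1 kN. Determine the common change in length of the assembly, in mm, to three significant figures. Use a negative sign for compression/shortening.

-0.165 mm

A_1 = 408.3 mm².
A_2 = 535 mm².
Equal strain + equilibrium ⇒ each member carries load in proportion to AE: A₁E₁ = 50630000 N, A₂E₂ = 38360000 N, ΣAE = 88990000 N.
δ = PL/ΣAE = -48100·306/88990000 = -0.1654 mm.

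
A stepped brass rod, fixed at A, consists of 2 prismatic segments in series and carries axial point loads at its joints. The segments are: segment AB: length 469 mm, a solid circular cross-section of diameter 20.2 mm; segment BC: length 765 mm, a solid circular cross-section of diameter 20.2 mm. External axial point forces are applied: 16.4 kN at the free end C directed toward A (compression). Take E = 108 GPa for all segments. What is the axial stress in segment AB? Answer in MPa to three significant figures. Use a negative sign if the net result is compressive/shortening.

-51.2 MPa

Internal axial forces (sectioning from the free end, tension +): N_BC = -16.4 kN, N_AB = -16.4 kN.
A_AB = 320.5 mm².
σ_AB = N_AB/A_AB = -16400/320.5 = -51.17 MPa.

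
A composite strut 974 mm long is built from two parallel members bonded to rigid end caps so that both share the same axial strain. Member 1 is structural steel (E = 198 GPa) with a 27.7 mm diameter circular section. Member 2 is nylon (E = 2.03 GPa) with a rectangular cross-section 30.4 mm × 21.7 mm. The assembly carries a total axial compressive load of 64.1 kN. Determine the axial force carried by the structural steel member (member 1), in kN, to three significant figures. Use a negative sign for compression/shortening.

-63.4 kN

A_1 = 602.6 mm².
A_2 = 659.7 mm².
Equal strain + equilibrium ⇒ each member carries load in proportion to AE: A₁E₁ = 119300000 N, A₂E₂ = 1339000 N, ΣAE = 120700000 N.
F₁ = P·A₁E₁/ΣAE = -64100·119300000/120700000 = -63390 N.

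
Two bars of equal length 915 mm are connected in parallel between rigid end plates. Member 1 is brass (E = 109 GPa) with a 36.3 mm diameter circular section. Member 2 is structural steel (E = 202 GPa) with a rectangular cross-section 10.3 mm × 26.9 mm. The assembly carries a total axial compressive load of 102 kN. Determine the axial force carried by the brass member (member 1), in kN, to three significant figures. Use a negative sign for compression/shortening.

A_1 = 1035 mm².
A_2 = 277.1 mm².
Equal strain + equilibrium ⇒ each member carries load in proportion to AE: A₁E₁ = 112800000 N, A₂E₂ = 55970000 N, ΣAE = 168800000 N.
F₁ = P·A₁E₁/ΣAE = -102000·112800000/168800000 = -68180 N.

-68.2 kN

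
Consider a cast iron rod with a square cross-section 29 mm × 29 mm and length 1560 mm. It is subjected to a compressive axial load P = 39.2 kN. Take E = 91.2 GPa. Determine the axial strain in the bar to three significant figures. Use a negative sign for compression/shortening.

-5.11e-04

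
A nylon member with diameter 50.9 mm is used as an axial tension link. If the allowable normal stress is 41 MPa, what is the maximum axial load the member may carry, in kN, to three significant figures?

83.4 kN

A = 2035 mm².
P_max = σ_allow · A = 41 · 2035 = 83430 N = 83.43 kN.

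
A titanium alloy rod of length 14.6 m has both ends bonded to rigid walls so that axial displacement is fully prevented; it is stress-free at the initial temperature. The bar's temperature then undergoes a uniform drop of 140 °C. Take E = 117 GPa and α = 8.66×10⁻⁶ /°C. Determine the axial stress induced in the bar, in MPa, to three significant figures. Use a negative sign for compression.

Free thermal expansion αLΔT = 8.66e-6 · 14600 · -140 = -17.7 mm.
The walls impose strain ε = −(-17.7)/14600 = 1.2124e-03; σ = Eε = 117000 · 1.2124e-03 = 141.9 MPa.

142 MPa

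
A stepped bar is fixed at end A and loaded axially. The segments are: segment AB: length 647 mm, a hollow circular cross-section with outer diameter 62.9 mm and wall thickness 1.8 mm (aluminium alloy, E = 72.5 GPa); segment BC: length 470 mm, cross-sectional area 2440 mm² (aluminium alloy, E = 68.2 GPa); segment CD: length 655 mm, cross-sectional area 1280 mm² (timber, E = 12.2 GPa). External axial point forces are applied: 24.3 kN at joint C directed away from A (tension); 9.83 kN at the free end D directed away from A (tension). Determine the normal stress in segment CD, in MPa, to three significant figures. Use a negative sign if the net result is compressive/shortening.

7.68 MPa

Internal axial forces (sectioning from the free end, tension +): N_CD = 9.83 kN, N_BC = 34.13 kN, N_AB = 34.13 kN.
σ_CD = N_CD/A_CD = 9830/1280 = 7.68 MPa.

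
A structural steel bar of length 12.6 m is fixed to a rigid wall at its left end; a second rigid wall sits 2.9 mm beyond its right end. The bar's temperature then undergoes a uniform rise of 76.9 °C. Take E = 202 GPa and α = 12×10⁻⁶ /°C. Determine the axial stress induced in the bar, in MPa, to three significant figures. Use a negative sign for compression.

Free thermal expansion αLΔT = 12e-6 · 12600 · 76.9 = 11.63 mm.
The walls engage after the gap closes; constrained expansion = 11.63 − 2.9 = 8.727 mm.
The walls impose strain ε = −(8.727)/12600 = -6.9264e-04; σ = Eε = 202000 · -6.9264e-04 = -139.9 MPa.

-140 MPa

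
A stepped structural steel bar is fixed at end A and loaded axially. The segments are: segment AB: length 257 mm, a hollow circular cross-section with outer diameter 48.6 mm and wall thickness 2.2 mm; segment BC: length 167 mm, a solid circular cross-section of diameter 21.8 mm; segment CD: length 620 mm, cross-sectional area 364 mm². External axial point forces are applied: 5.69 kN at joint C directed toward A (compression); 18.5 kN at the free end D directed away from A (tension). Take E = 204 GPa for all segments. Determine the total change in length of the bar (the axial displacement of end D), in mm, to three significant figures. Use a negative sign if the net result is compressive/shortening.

0.233 mm

Internal axial forces (sectioning from the free end, tension +): N_CD = 18.5 kN, N_BC = 12.81 kN, N_AB = 12.81 kN.
A_AB = 320.7 mm².
A_BC = 373.3 mm².
δ_AB = 12810·257/(320.7·204000) = 0.05032 mm
δ_BC = 12810·167/(373.3·204000) = 0.0281 mm
δ_CD = 18500·620/(364·204000) = 0.1545 mm
δ = Σδ_i = 0.2329 mm.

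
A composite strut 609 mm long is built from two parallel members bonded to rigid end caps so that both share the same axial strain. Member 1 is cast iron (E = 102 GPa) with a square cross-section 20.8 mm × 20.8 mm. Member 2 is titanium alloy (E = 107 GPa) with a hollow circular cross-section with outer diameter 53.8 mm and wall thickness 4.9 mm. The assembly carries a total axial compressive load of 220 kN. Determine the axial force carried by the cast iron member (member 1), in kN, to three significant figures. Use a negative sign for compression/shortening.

A_1 = 432.6 mm².
A_2 = 752.8 mm².
Equal strain + equilibrium ⇒ each member carries load in proportion to AE: A₁E₁ = 44130000 N, A₂E₂ = 80550000 N, ΣAE = 124700000 N.
F₁ = P·A₁E₁/ΣAE = -220000·44130000/124700000 = -77870 N.

-77.9 kN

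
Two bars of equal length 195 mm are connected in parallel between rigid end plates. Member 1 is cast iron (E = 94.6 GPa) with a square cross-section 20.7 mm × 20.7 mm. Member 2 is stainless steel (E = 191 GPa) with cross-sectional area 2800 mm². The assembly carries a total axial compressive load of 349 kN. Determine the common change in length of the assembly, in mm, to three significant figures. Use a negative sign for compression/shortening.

-0.118 mm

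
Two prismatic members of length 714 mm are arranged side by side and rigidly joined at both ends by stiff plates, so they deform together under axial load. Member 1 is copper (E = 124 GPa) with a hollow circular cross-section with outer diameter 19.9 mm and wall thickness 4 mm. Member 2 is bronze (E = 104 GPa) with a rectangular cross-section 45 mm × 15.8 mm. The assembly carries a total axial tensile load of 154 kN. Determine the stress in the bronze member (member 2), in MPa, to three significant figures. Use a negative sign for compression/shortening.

A_1 = 199.8 mm².
A_2 = 711 mm².
Equal strain + equilibrium ⇒ each member carries load in proportion to AE: A₁E₁ = 24780000 N, A₂E₂ = 73940000 N, ΣAE = 98720000 N.
σ₂ = P·E₂/ΣAE = 154000·104000/98720000 = 162.2 MPa.

162 MPa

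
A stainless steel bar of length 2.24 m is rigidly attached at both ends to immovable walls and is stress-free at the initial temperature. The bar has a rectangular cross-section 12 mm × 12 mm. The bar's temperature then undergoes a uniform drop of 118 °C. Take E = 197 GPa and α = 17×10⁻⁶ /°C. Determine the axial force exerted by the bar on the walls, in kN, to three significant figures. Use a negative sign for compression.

56.9 kN

Free thermal expansion αLΔT = 17e-6 · 2240 · -118 = -4.493 mm.
The walls impose strain ε = −(-4.493)/2240 = 2.0060e-03; σ = Eε = 197000 · 2.0060e-03 = 395.2 MPa.
Wall reaction R = σ·A = 395.2·144 = 56910 N = 56.91 kN.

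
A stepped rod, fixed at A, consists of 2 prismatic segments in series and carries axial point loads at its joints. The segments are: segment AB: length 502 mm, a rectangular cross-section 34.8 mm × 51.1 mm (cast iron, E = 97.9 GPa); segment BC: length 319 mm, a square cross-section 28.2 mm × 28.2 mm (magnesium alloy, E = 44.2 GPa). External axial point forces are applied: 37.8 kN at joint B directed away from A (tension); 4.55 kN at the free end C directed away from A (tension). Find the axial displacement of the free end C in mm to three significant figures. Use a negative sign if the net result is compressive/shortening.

0.163 mm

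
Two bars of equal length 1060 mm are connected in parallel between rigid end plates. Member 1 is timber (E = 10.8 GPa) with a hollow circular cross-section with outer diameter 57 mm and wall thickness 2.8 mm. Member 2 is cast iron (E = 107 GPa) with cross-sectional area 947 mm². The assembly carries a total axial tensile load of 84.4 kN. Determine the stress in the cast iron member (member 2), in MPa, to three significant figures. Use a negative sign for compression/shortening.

84.8 MPa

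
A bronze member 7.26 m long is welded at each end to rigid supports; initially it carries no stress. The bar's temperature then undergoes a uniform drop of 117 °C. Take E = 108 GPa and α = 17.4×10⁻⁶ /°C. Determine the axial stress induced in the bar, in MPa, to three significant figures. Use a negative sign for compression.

220 MPa

Free thermal expansion αLΔT = 17.4e-6 · 7260 · -117 = -14.78 mm.
The walls impose strain ε = −(-14.78)/7260 = 2.0358e-03; σ = Eε = 108000 · 2.0358e-03 = 219.9 MPa.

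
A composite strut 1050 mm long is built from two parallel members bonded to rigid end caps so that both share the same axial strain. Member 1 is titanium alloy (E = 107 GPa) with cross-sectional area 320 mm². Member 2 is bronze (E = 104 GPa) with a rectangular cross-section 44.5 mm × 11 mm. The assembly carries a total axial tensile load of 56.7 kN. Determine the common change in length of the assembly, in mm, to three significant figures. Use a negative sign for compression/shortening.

0.699 mm

A_2 = 489.5 mm².
Equal strain + equilibrium ⇒ each member carries load in proportion to AE: A₁E₁ = 34240000 N, A₂E₂ = 50910000 N, ΣAE = 85150000 N.
δ = PL/ΣAE = 56700·1050/85150000 = 0.6992 mm.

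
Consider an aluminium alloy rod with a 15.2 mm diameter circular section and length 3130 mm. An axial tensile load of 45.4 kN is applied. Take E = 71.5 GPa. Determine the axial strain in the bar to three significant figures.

0.00350

A = 181.5 mm².
σ = N/A = 250.2 MPa; ε = σ/E = 250.2/71500 = 3.499e-03.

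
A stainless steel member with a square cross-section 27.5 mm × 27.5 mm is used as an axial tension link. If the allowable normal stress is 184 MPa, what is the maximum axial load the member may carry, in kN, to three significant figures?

139 kN

A = 756.2 mm².
P_max = σ_allow · A = 184 · 756.2 = 139200 N = 139.2 kN.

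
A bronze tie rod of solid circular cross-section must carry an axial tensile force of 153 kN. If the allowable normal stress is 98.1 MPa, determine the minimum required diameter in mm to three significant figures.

Required area A ≥ P/σ_allow = 153000/98.1 = 1560 mm².
For a solid circular section, d ≥ √(4A/π) = 44.56 mm.

44.6 mm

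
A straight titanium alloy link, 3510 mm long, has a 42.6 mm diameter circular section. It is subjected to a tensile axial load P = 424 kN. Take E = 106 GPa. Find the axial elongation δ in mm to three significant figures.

9.85 mm

A = 1425 mm².
δ_mech = NL/(AE) = 424000·3510/(1425·106000) = 9.85 mm.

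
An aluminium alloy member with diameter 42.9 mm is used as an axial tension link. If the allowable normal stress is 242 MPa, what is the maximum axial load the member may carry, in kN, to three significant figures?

350 kN

A = 1445 mm².
P_max = σ_allow · A = 242 · 1445 = 349800 N = 349.8 kN.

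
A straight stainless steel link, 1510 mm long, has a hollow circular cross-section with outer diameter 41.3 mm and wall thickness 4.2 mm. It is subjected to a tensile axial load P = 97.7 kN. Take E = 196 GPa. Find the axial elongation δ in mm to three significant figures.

A = 489.5 mm².
δ_mech = NL/(AE) = 97700·1510/(489.5·196000) = 1.538 mm.

1.54 mm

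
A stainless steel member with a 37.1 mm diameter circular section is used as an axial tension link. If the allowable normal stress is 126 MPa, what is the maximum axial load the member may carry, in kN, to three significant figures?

A = 1081 mm².
P_max = σ_allow · A = 126 · 1081 = 136200 N = 136.2 kN.

136 kN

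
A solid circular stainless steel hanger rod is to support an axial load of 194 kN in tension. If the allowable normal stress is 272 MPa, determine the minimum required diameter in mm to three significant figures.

Required area A ≥ P/σ_allow = 194000/272 = 713.2 mm².
For a solid circular section, d ≥ √(4A/π) = 30.14 mm.

30.1 mm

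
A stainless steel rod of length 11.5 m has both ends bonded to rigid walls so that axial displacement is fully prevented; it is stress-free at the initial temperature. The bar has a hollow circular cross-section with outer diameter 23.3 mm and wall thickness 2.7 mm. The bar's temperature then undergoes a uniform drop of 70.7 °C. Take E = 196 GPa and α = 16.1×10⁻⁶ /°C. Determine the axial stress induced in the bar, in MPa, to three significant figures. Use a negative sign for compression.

223 MPa

Free thermal expansion αLΔT = 16.1e-6 · 11500 · -70.7 = -13.09 mm.
The walls impose strain ε = −(-13.09)/11500 = 1.1383e-03; σ = Eε = 196000 · 1.1383e-03 = 223.1 MPa.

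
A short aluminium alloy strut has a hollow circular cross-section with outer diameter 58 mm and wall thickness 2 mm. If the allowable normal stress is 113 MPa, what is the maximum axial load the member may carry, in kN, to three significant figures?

A = 351.9 mm².
P_max = σ_allow · A = 113 · 351.9 = 39760 N = 39.76 kN.

39.8 kN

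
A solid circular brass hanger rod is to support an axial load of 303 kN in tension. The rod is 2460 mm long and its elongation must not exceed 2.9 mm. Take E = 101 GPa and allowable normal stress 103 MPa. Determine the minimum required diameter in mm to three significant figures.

61.2 mm

Required area A ≥ P/σ_allow = 303000/103 = 2942 mm².
For a solid circular section, d ≥ √(4A/π) = 61.2 mm.
Elongation limit: A ≥ PL/(Eδ_allow) = 303000·2460/(101000·2.9) = 2545 mm² ⇒ d ≥ 56.92 mm.
The stress limit governs.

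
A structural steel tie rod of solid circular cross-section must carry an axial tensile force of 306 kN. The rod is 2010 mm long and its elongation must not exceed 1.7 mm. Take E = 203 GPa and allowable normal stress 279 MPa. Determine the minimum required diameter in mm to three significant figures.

47.6 mm

Required area A ≥ P/σ_allow = 306000/279 = 1097 mm².
For a solid circular section, d ≥ √(4A/π) = 37.37 mm.
Elongation limit: A ≥ PL/(Eδ_allow) = 306000·2010/(203000·1.7) = 1782 mm² ⇒ d ≥ 47.64 mm.
The elongation limit governs.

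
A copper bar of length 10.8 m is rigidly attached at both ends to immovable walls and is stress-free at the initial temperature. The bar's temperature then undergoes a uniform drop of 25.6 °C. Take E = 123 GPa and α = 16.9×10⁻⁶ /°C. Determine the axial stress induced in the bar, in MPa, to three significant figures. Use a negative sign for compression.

53.2 MPa

Free thermal expansion αLΔT = 16.9e-6 · 10800 · -25.6 = -4.673 mm.
The walls impose strain ε = −(-4.673)/10800 = 4.3264e-04; σ = Eε = 123000 · 4.3264e-04 = 53.21 MPa.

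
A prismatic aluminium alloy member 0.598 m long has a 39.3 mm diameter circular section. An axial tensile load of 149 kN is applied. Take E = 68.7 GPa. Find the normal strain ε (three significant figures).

0.00179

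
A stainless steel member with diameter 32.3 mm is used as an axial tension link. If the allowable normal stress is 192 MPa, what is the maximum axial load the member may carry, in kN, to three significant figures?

A = 819.4 mm².
P_max = σ_allow · A = 192 · 819.4 = 157300 N = 157.3 kN.

157 kN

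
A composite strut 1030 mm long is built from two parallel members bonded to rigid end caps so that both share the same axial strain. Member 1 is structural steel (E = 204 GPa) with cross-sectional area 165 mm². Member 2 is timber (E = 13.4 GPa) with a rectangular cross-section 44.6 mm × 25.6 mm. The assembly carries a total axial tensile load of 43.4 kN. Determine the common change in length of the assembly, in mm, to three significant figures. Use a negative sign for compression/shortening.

A_2 = 1142 mm².
Equal strain + equilibrium ⇒ each member carries load in proportion to AE: A₁E₁ = 33660000 N, A₂E₂ = 15300000 N, ΣAE = 48960000 N.
δ = PL/ΣAE = 43400·1030/48960000 = 0.913 mm.

0.913 mm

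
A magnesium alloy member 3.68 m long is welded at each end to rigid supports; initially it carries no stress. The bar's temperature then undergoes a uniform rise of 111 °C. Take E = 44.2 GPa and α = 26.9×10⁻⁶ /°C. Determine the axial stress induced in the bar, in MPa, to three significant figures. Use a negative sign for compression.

-132 MPa

Free thermal expansion αLΔT = 26.9e-6 · 3680 · 111 = 10.99 mm.
The walls impose strain ε = −(10.99)/3680 = -2.9859e-03; σ = Eε = 44200 · -2.9859e-03 = -132 MPa.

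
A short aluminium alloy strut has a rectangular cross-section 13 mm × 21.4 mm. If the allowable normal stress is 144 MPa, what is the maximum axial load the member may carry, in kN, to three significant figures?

40.1 kN

A = 278.2 mm².
P_max = σ_allow · A = 144 · 278.2 = 40060 N = 40.06 kN.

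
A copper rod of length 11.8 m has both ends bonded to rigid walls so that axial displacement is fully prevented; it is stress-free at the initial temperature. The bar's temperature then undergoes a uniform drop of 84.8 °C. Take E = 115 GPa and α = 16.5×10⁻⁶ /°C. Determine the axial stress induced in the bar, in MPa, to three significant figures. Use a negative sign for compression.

161 MPa

Free thermal expansion αLΔT = 16.5e-6 · 11800 · -84.8 = -16.51 mm.
The walls impose strain ε = −(-16.51)/11800 = 1.3992e-03; σ = Eε = 115000 · 1.3992e-03 = 160.9 MPa.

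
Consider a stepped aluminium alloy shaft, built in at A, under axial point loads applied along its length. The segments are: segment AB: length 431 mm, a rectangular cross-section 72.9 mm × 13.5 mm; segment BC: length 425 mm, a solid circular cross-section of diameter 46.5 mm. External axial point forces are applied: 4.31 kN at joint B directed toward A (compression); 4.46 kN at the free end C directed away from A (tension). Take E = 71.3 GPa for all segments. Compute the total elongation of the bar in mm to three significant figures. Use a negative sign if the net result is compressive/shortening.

0.0166 mm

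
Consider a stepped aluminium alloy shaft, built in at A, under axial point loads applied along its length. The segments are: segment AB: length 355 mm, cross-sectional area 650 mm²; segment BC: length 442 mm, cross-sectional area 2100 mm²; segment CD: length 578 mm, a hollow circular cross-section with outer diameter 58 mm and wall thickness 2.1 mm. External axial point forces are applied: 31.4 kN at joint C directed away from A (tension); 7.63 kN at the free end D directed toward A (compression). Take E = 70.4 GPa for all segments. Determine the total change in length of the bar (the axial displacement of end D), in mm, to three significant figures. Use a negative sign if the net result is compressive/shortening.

Internal axial forces (sectioning from the free end, tension +): N_CD = -7.63 kN, N_BC = 23.77 kN, N_AB = 23.77 kN.
A_CD = 368.8 mm².
δ_AB = 23770·355/(650·70400) = 0.1844 mm
δ_BC = 23770·442/(2100·70400) = 0.07107 mm
δ_CD = -7630·578/(368.8·70400) = -0.1699 mm
δ = Σδ_i = 0.08561 mm.

0.0856 mm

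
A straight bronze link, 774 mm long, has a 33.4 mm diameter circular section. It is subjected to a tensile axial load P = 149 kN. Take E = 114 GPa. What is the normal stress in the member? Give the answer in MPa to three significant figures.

A = 876.2 mm².
σ = N/A = 149000/876.2 = 170.1 MPa.

170 MPa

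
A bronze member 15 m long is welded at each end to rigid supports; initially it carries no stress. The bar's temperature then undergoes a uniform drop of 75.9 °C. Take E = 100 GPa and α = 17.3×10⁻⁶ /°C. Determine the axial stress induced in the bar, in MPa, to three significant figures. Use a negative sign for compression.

131 MPa

Free thermal expansion αLΔT = 17.3e-6 · 15000 · -75.9 = -19.7 mm.
The walls impose strain ε = −(-19.7)/15000 = 1.3131e-03; σ = Eε = 100000 · 1.3131e-03 = 131.3 MPa.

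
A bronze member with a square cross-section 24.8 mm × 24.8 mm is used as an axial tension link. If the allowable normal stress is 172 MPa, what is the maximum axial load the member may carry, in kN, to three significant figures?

106 kN

A = 615 mm².
P_max = σ_allow · A = 172 · 615 = 105800 N = 105.8 kN.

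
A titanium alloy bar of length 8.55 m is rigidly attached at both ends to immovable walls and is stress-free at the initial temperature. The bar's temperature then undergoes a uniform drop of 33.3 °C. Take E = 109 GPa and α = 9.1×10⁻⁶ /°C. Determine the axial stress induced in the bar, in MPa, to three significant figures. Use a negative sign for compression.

33.0 MPa

Free thermal expansion αLΔT = 9.1e-6 · 8550 · -33.3 = -2.591 mm.
The walls impose strain ε = −(-2.591)/8550 = 3.0303e-04; σ = Eε = 109000 · 3.0303e-04 = 33.03 MPa.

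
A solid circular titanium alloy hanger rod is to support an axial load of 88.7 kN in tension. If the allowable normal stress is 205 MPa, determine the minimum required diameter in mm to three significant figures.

Required area A ≥ P/σ_allow = 88700/205 = 432.7 mm².
For a solid circular section, d ≥ √(4A/π) = 23.47 mm.

23.5 mm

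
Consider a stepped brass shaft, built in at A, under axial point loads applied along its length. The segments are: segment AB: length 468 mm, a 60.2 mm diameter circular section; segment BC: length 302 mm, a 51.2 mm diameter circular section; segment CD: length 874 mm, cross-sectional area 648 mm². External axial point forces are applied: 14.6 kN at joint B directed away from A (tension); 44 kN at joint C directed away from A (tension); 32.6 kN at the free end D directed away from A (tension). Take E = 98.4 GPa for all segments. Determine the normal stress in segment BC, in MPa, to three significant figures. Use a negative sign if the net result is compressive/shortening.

37.2 MPa

Internal axial forces (sectioning from the free end, tension +): N_CD = 32.6 kN, N_BC = 76.6 kN, N_AB = 91.2 kN.
A_BC = 2059 mm².
σ_BC = N_BC/A_BC = 76600/2059 = 37.2 MPa.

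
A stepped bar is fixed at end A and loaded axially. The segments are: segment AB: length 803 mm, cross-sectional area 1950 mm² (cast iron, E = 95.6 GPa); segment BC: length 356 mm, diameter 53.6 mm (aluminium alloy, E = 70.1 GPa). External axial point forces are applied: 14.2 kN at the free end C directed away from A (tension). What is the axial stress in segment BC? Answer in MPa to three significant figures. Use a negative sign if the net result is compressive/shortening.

Internal axial forces (sectioning from the free end, tension +): N_BC = 14.2 kN, N_AB = 14.2 kN.
A_BC = 2256 mm².
σ_BC = N_BC/A_BC = 14200/2256 = 6.293 MPa.

6.29 MPa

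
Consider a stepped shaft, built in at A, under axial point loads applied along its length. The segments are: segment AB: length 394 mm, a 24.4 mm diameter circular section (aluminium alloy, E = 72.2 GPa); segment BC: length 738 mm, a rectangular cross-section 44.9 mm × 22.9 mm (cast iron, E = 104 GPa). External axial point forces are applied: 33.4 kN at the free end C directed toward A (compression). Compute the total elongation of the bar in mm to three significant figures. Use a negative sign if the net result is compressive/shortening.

-0.620 mm

Internal axial forces (sectioning from the free end, tension +): N_BC = -33.4 kN, N_AB = -33.4 kN.
A_AB = 467.6 mm².
A_BC = 1028 mm².
δ_AB = -33400·394/(467.6·72200) = -0.3898 mm
δ_BC = -33400·738/(1028·104000) = -0.2305 mm
δ = Σδ_i = -0.6203 mm.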